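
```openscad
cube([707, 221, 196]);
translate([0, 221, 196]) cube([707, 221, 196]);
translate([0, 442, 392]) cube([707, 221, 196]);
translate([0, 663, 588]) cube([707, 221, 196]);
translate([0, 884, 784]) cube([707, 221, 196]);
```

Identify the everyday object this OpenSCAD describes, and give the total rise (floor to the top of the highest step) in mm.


A staircase. The total rise is 980 mm.

5 identical blocks, each offset up and back from the previous — a staircase. Each step is 196 mm tall and there are 5 of them, so the total rise is 5 × 196 = 980 mm.


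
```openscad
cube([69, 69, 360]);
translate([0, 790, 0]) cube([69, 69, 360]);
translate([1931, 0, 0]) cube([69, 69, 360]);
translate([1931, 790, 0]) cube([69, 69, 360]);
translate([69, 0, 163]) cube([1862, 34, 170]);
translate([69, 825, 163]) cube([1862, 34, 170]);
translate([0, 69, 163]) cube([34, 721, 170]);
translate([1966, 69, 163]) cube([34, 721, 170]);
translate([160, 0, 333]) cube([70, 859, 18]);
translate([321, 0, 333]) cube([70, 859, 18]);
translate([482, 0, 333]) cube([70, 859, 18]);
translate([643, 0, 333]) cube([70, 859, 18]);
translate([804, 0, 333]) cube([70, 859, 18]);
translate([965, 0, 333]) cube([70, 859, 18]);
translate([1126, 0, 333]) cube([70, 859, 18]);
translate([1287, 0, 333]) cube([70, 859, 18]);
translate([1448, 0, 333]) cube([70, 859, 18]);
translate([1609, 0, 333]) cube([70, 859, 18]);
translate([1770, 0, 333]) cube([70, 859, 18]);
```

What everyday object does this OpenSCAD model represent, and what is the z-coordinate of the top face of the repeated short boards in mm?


A bed frame. The slat-top height is 351 mm.

Four posts, four rails, and a row of slats — a bed frame. Slats sit on the rails at z = 163 + 170 = 333; with slat thickness 18, the top is 351 mm.


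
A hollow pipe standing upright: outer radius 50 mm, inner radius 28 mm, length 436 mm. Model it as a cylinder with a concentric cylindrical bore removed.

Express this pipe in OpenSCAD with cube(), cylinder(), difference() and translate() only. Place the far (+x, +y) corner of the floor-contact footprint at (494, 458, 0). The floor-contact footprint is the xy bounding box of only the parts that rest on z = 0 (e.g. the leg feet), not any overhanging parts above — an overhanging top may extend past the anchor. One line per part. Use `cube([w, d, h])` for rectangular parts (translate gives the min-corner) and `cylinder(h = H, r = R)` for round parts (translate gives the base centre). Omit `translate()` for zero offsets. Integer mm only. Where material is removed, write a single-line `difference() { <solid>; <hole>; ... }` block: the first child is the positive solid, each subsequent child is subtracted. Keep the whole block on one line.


difference() { translate([444, 408, 0]) cylinder(h = 436, r = 50); translate([444, 408, 0]) cylinder(h = 436, r = 28); }


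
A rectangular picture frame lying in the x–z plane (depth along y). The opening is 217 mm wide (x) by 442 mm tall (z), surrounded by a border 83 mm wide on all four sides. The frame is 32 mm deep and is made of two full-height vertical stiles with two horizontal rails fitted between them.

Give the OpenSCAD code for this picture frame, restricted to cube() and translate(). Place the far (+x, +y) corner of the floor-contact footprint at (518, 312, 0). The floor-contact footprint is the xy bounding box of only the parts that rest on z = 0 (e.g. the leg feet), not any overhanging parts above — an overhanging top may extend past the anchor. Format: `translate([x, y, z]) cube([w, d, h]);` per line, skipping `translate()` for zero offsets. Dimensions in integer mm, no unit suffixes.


translate([135, 280, 0]) cube([83, 32, 608]);
translate([435, 280, 0]) cube([83, 32, 608]);
translate([218, 280, 0]) cube([217, 32, 83]);
translate([218, 280, 525]) cube([217, 32, 83]);


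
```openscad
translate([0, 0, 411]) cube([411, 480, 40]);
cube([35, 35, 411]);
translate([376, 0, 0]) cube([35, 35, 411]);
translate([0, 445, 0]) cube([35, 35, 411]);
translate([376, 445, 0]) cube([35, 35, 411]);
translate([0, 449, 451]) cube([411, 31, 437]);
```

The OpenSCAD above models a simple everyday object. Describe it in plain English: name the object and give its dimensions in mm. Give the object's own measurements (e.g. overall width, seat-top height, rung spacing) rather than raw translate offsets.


A chair. The seat is a 411×480×40 mm slab with its top at z = 451 mm, on four 35×35 mm corner legs (flush with the seat edges, standing on z = 0). A flat backrest 31 mm thick, 437 mm tall, spans the full seat width and rises from the seat top along its +y edge, rear face flush with the rear of the seat.


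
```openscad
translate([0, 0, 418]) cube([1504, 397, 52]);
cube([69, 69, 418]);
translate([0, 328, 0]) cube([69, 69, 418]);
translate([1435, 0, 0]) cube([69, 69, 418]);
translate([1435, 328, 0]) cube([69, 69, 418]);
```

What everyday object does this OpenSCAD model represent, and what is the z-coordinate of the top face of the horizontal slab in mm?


A bench. The seat-top height is 470 mm.

A long slab on four corner posts — a bench. The slab sits at z = 418 with thickness 52, so the top is 418 + 52 = 470 mm.


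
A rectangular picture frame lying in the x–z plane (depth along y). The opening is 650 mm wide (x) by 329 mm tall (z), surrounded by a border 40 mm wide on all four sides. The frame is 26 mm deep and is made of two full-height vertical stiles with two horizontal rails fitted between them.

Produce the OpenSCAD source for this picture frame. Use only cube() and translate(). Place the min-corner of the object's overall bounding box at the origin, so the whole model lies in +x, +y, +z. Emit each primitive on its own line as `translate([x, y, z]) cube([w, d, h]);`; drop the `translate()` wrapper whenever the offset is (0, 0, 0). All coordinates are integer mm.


cube([40, 26, 409]);
translate([690, 0, 0]) cube([40, 26, 409]);
translate([40, 0, 0]) cube([650, 26, 40]);
translate([40, 0, 369]) cube([650, 26, 40]);


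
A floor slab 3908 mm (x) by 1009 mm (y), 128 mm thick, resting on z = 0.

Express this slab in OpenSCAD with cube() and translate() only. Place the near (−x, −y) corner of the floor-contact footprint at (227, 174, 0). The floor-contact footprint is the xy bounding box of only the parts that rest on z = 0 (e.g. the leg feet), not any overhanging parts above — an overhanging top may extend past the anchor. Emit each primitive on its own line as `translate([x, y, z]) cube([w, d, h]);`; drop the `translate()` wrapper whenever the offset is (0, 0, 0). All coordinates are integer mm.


translate([227, 174, 0]) cube([3908, 1009, 128]);


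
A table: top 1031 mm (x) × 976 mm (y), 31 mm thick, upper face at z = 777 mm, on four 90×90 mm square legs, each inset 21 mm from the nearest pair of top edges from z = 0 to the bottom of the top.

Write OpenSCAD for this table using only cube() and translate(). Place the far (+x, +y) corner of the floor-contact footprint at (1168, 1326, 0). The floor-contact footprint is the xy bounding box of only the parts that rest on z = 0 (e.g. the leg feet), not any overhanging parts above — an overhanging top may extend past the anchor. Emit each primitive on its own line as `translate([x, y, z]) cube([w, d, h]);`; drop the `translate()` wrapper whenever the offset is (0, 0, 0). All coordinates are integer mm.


// leg_h = 777 - 31 = 746
translate([158, 371, 746]) cube([1031, 976, 31]);
translate([179, 392, 0]) cube([90, 90, 746]);
translate([1078, 392, 0]) cube([90, 90, 746]);
translate([179, 1236, 0]) cube([90, 90, 746]);
translate([1078, 1236, 0]) cube([90, 90, 746]);


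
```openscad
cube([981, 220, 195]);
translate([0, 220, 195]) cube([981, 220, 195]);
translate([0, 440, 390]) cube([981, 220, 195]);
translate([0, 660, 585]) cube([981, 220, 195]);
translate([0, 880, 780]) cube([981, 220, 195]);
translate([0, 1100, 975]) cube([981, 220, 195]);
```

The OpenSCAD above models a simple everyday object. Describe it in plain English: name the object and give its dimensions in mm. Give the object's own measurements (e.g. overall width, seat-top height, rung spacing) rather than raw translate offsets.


A straight staircase of 6 solid steps. Each step is 981 mm wide (x), 220 mm deep (y, the going) and 195 mm tall (the rise). The first step rests on the floor; each subsequent step sits one going further in +y and one rise higher in +z, directly behind and above the previous step with no overlap.


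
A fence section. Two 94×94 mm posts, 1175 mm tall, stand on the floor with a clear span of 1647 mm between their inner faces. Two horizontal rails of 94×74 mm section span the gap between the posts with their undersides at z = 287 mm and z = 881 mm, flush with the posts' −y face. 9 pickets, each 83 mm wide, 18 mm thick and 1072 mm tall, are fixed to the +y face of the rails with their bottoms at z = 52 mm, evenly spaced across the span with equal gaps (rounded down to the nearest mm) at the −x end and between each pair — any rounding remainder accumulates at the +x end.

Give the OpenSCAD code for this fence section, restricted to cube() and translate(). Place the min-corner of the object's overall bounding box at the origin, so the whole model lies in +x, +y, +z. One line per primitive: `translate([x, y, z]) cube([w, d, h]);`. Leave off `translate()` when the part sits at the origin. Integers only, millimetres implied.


cube([94, 94, 1175]);
translate([1741, 0, 0]) cube([94, 94, 1175]);
translate([94, 0, 287]) cube([1647, 94, 74]);
translate([94, 0, 881]) cube([1647, 94, 74]);
translate([184, 94, 52]) cube([83, 18, 1072]);
translate([357, 94, 52]) cube([83, 18, 1072]);
translate([530, 94, 52]) cube([83, 18, 1072]);
translate([703, 94, 52]) cube([83, 18, 1072]);
translate([876, 94, 52]) cube([83, 18, 1072]);
translate([1049, 94, 52]) cube([83, 18, 1072]);
translate([1222, 94, 52]) cube([83, 18, 1072]);
translate([1395, 94, 52]) cube([83, 18, 1072]);
translate([1568, 94, 52]) cube([83, 18, 1072]);


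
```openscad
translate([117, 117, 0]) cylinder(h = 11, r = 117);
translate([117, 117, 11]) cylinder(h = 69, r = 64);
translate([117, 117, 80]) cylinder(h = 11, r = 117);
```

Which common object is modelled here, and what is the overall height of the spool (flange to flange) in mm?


A spool. The overall height is 91 mm.

Three coaxial cylinders, large–small–large — a spool. Two 11 mm flanges and a 69 mm core give 11 + 69 + 11 = 91 mm.


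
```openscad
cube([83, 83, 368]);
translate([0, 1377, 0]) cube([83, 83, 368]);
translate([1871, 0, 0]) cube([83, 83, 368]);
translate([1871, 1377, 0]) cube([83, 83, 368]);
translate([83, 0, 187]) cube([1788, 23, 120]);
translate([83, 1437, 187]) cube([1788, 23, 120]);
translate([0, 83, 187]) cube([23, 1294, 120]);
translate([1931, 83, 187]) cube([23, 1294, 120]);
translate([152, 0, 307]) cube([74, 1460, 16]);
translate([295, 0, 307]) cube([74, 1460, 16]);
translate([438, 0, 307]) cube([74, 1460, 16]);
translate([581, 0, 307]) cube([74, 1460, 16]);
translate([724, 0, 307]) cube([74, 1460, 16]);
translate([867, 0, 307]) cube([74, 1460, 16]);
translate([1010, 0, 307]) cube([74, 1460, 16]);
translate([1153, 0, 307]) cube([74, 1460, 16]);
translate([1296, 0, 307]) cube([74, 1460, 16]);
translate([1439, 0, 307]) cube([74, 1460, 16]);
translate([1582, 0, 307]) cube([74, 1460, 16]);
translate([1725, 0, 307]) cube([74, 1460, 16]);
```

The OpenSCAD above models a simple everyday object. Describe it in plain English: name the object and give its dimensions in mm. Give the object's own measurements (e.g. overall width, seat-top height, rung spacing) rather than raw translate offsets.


A bed frame 1954 mm long (x) by 1460 mm wide (y). Four 83×83 mm corner posts, 368 mm tall, at the corners of the footprint. Four rails of 23 mm thickness and 120 mm height run between adjacent posts with their undersides at z = 187 mm, their outer faces flush with the outside of the frame (the two x-running rails run between the posts' inner faces; the two y-running rails run between the posts' inner faces). 12 slats, each 74 mm wide (x) and 16 mm thick, lie across the top of the two x-running rails, running the full 1460 mm width of the frame in y; along x they sit between the end posts with a 69 mm gap after the −x posts and between neighbouring slats, leaving 72 mm before the +x posts.


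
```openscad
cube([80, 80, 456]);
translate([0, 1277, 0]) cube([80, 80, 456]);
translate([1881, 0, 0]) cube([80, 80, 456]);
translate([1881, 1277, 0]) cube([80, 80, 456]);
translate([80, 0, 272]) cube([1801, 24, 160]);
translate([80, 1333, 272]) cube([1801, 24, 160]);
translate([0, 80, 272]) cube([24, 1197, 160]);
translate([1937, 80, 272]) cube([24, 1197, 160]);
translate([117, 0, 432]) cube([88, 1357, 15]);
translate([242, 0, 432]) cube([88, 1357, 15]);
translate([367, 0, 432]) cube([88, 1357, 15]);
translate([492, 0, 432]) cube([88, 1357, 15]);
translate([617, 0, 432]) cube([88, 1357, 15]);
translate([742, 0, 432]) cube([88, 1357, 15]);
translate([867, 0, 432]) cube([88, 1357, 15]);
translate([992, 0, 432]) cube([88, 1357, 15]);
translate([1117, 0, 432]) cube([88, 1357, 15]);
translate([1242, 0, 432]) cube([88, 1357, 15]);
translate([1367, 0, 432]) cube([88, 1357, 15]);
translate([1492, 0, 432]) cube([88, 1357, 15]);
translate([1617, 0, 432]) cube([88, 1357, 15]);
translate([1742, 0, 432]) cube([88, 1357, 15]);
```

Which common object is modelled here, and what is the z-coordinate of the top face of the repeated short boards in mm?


A bed frame. The slat-top height is 447 mm.

Four posts, four rails, and a row of slats — a bed frame. Slats sit on the rails at z = 272 + 160 = 432; with slat thickness 15, the top is 447 mm.


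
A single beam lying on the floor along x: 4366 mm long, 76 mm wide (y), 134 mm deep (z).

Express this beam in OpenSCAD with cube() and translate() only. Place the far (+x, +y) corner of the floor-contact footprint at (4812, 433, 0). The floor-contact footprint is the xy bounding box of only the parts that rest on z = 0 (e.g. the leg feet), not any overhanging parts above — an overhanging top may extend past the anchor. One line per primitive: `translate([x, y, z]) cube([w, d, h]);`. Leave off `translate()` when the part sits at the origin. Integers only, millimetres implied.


translate([446, 357, 0]) cube([4366, 76, 134]);


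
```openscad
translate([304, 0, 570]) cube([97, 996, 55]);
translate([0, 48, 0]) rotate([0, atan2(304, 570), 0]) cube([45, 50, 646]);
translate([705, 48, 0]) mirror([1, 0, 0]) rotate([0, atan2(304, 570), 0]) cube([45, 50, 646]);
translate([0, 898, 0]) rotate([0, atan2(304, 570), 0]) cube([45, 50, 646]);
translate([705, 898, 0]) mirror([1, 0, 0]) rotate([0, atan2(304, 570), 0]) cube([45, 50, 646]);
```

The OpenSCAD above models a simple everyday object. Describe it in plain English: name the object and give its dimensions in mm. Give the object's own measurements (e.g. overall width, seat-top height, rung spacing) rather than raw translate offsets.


A sawhorse. A 97×996×55 mm beam (x, y, z) sits on two A-frame leg pairs. Each pair is two raked legs of 45×50 mm section (50 mm along y) splaying symmetrically in x. Each leg rises 570 mm vertically over 304 mm of horizontal reach and is 646 mm long along its own axis. Every leg's outer bottom edge rests on the floor and its outer top edge meets a bottom edge of the beam — the left legs (tilting toward +x) meet the beam's −x bottom edge, the right legs (their mirror images, tilting toward −x) meet its +x bottom edge — so the leg tops tuck under the beam, the beam's underside is 570 mm above the floor, and the feet are 705 mm apart outside-to-outside with the beam centred between them. The two leg pairs are set in 48 mm from either end of the beam.


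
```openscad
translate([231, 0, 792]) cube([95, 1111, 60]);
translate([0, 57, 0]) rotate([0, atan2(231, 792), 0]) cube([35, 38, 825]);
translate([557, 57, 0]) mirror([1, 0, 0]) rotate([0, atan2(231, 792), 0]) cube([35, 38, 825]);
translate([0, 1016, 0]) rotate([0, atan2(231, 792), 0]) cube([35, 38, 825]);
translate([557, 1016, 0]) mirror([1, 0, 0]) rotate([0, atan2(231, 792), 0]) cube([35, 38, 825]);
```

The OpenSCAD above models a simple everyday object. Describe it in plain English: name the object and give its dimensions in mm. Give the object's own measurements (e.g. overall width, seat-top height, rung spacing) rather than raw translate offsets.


A sawhorse. A 95×1111×60 mm beam (x, y, z) sits on two A-frame leg pairs. Each pair is two raked legs of 35×38 mm section (38 mm along y) splaying symmetrically in x. Each leg rises 792 mm vertically over 231 mm of horizontal reach and is 825 mm long along its own axis. Every leg's outer bottom edge rests on the floor and its outer top edge meets a bottom edge of the beam — the left legs (tilting toward +x) meet the beam's −x bottom edge, the right legs (their mirror images, tilting toward −x) meet its +x bottom edge — so the leg tops tuck under the beam, the beam's underside is 792 mm above the floor, and the feet are 557 mm apart outside-to-outside with the beam centred between them. The two leg pairs are set in 57 mm from either end of the beam.


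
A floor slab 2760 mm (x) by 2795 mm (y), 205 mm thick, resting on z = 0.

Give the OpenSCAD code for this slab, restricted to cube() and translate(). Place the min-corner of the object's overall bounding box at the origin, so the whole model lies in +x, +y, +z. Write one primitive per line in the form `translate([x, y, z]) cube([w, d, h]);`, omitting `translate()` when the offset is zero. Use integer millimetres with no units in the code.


cube([2760, 2795, 205]);


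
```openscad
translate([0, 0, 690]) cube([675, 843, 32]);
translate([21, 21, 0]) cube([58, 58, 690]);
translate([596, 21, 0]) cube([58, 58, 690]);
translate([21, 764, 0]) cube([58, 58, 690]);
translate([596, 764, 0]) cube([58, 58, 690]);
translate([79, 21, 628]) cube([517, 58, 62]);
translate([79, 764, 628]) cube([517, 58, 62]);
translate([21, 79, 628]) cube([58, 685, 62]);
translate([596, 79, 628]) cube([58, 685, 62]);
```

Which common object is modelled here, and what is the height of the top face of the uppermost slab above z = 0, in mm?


A table. The table height is 722 mm.

A 675×843×32 slab sits at z = 690 on four 58 mm square posts — a table. The top surface is at 690 + 32 = 722 mm.


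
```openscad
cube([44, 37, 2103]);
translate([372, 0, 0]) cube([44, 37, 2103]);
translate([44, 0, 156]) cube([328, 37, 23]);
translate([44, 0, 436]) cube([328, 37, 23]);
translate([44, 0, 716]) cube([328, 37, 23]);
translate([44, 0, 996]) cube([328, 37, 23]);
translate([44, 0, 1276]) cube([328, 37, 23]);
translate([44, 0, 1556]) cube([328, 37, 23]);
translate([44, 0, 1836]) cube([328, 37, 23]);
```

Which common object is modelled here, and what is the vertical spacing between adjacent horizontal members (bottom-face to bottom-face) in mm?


A ladder. The rung spacing is 280 mm.

Two tall 44×37 posts with 7 short bars between them — a ladder. Adjacent rungs sit at z = 156 and z = 436, so the spacing is 436 − 156 = 280 mm.


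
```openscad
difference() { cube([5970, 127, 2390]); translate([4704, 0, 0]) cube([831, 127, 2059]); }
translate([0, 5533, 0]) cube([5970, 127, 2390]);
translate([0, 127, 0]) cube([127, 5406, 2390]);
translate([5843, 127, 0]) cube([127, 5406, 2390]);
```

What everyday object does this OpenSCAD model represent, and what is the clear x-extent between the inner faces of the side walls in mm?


A single room. The interior width is 5716 mm.

Four walls enclosing a rectangle with a door in the front wall — a room. Outside width 5970 minus two 127 mm walls gives 5716 mm.


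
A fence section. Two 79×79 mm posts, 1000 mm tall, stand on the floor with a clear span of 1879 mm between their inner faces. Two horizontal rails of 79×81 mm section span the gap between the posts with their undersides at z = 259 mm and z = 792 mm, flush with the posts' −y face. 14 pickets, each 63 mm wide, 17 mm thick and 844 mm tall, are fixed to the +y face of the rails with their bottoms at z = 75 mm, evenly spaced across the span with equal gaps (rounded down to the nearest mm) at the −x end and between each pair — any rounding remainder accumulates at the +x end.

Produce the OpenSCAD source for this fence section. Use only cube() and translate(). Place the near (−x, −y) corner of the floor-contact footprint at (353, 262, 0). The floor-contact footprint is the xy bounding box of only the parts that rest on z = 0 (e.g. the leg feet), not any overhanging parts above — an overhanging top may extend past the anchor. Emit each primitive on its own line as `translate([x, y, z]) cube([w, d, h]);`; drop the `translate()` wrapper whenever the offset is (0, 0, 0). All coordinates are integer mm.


translate([353, 262, 0]) cube([79, 79, 1000]);
translate([2311, 262, 0]) cube([79, 79, 1000]);
translate([432, 262, 259]) cube([1879, 79, 81]);
translate([432, 262, 792]) cube([1879, 79, 81]);
translate([498, 341, 75]) cube([63, 17, 844]);
translate([627, 341, 75]) cube([63, 17, 844]);
translate([756, 341, 75]) cube([63, 17, 844]);
translate([885, 341, 75]) cube([63, 17, 844]);
translate([1014, 341, 75]) cube([63, 17, 844]);
translate([1143, 341, 75]) cube([63, 17, 844]);
translate([1272, 341, 75]) cube([63, 17, 844]);
translate([1401, 341, 75]) cube([63, 17, 844]);
translate([1530, 341, 75]) cube([63, 17, 844]);
translate([1659, 341, 75]) cube([63, 17, 844]);
translate([1788, 341, 75]) cube([63, 17, 844]);
translate([1917, 341, 75]) cube([63, 17, 844]);
translate([2046, 341, 75]) cube([63, 17, 844]);
translate([2175, 341, 75]) cube([63, 17, 844]);


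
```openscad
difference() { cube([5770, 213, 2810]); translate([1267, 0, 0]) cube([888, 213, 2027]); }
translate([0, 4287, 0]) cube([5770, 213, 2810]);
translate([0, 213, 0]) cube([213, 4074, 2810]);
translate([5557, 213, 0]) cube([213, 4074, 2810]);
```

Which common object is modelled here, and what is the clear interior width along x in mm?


A single room. The interior width is 5344 mm.

Four walls enclosing a rectangle with a door in the front wall — a room. Outside width 5770 minus two 213 mm walls gives 5344 mm.


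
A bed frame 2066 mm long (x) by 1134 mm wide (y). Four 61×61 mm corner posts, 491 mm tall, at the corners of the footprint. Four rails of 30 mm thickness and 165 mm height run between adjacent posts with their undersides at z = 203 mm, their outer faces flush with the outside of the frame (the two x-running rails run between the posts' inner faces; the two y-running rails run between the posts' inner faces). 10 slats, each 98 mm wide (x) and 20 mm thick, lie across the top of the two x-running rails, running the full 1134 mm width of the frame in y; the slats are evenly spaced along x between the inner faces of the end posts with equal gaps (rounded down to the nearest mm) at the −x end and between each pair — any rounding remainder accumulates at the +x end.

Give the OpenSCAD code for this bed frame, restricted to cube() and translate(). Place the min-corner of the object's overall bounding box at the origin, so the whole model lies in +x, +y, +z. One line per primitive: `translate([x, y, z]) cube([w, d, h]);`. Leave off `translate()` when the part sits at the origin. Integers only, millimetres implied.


cube([61, 61, 491]);
translate([0, 1073, 0]) cube([61, 61, 491]);
translate([2005, 0, 0]) cube([61, 61, 491]);
translate([2005, 1073, 0]) cube([61, 61, 491]);
translate([61, 0, 203]) cube([1944, 30, 165]);
translate([61, 1104, 203]) cube([1944, 30, 165]);
translate([0, 61, 203]) cube([30, 1012, 165]);
translate([2036, 61, 203]) cube([30, 1012, 165]);
translate([148, 0, 368]) cube([98, 1134, 20]);
translate([333, 0, 368]) cube([98, 1134, 20]);
translate([518, 0, 368]) cube([98, 1134, 20]);
translate([703, 0, 368]) cube([98, 1134, 20]);
translate([888, 0, 368]) cube([98, 1134, 20]);
translate([1073, 0, 368]) cube([98, 1134, 20]);
translate([1258, 0, 368]) cube([98, 1134, 20]);
translate([1443, 0, 368]) cube([98, 1134, 20]);
translate([1628, 0, 368]) cube([98, 1134, 20]);
translate([1813, 0, 368]) cube([98, 1134, 20]);


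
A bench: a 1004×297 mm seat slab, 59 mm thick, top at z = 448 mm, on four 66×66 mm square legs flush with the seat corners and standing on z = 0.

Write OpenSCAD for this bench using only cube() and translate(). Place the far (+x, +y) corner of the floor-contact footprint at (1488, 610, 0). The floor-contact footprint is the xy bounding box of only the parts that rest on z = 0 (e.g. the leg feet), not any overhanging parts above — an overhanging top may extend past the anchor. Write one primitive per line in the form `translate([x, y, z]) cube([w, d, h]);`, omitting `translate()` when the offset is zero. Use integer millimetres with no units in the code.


translate([484, 313, 389]) cube([1004, 297, 59]);
translate([484, 313, 0]) cube([66, 66, 389]);
translate([484, 544, 0]) cube([66, 66, 389]);
translate([1422, 313, 0]) cube([66, 66, 389]);
translate([1422, 544, 0]) cube([66, 66, 389]);


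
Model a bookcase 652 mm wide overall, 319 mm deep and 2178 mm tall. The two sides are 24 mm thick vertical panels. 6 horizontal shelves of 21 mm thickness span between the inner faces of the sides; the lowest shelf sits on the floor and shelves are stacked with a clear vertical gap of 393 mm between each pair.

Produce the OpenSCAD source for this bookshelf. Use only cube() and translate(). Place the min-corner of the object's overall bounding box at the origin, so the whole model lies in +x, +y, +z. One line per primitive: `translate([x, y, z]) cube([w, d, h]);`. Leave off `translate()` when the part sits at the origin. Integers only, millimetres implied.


cube([24, 319, 2178]);
translate([628, 0, 0]) cube([24, 319, 2178]);
translate([24, 0, 0]) cube([604, 319, 21]);
translate([24, 0, 414]) cube([604, 319, 21]);
translate([24, 0, 828]) cube([604, 319, 21]);
translate([24, 0, 1242]) cube([604, 319, 21]);
translate([24, 0, 1656]) cube([604, 319, 21]);
translate([24, 0, 2070]) cube([604, 319, 21]);


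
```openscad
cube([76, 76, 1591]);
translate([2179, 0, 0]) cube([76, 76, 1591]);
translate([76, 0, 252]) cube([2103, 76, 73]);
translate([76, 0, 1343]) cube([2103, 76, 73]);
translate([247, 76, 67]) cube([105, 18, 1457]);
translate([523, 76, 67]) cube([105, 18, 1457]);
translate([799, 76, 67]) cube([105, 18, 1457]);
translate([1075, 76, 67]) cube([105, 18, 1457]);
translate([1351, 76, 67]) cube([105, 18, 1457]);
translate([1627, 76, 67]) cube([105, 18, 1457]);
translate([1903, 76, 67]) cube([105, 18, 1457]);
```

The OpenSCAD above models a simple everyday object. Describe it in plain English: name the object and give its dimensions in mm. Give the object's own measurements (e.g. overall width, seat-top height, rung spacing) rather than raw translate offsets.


A fence section. Two 76×76 mm posts, 1591 mm tall, stand on the floor with a clear span of 2103 mm between their inner faces. Two horizontal rails of 76×73 mm section span the gap between the posts with their undersides at z = 252 mm and z = 1343 mm, flush with the posts' −y face. 7 pickets, each 105 mm wide, 18 mm thick and 1457 mm tall, are fixed to the +y face of the rails with their bottoms at z = 67 mm, spaced across the span with a 171 mm gap after the −x post and between neighbouring pickets and before the +x post.


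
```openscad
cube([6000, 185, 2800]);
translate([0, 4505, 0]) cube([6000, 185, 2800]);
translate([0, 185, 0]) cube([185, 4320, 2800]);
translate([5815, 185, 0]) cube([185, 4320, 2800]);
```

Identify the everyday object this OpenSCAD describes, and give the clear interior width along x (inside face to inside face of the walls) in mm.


A house (or room) frame. The interior width is 5630 mm.

Four 2800 mm walls enclosing a rectangle with no floor or roof — a room or house frame. Outside width is 6000 mm and wall thickness is 185 mm, so the interior width is 6000 − 2 × 185 = 5630 mm.


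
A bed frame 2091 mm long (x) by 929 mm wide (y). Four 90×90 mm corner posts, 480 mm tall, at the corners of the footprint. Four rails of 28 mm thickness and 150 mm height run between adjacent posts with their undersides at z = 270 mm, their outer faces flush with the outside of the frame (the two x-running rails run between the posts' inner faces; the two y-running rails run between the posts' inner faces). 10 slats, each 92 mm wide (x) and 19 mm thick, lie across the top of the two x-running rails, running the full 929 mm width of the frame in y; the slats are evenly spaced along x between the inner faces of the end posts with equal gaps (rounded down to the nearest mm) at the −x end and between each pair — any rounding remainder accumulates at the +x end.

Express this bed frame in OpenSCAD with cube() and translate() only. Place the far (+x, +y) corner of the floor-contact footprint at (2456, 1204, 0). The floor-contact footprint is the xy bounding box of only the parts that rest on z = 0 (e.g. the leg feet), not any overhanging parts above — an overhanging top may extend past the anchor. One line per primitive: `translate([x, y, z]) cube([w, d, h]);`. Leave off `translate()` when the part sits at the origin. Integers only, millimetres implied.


translate([365, 275, 0]) cube([90, 90, 480]);
translate([365, 1114, 0]) cube([90, 90, 480]);
translate([2366, 275, 0]) cube([90, 90, 480]);
translate([2366, 1114, 0]) cube([90, 90, 480]);
translate([455, 275, 270]) cube([1911, 28, 150]);
translate([455, 1176, 270]) cube([1911, 28, 150]);
translate([365, 365, 270]) cube([28, 749, 150]);
translate([2428, 365, 270]) cube([28, 749, 150]);
translate([545, 275, 420]) cube([92, 929, 19]);
translate([727, 275, 420]) cube([92, 929, 19]);
translate([909, 275, 420]) cube([92, 929, 19]);
translate([1091, 275, 420]) cube([92, 929, 19]);
translate([1273, 275, 420]) cube([92, 929, 19]);
translate([1455, 275, 420]) cube([92, 929, 19]);
translate([1637, 275, 420]) cube([92, 929, 19]);
translate([1819, 275, 420]) cube([92, 929, 19]);
translate([2001, 275, 420]) cube([92, 929, 19]);
translate([2183, 275, 420]) cube([92, 929, 19]);


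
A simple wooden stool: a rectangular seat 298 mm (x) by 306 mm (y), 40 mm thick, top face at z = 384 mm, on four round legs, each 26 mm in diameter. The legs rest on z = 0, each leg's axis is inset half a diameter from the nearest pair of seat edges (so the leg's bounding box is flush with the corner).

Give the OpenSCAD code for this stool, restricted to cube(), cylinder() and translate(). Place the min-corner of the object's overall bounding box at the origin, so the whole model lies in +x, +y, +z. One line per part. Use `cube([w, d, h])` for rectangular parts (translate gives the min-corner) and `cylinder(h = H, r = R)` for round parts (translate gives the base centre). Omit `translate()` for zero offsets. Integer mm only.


// leg_h = 384 - 40 = 344
translate([0, 0, 344]) cube([298, 306, 40]);
translate([13, 13, 0]) cylinder(h = 344, r = 13);
translate([285, 13, 0]) cylinder(h = 344, r = 13);
translate([13, 293, 0]) cylinder(h = 344, r = 13);
translate([285, 293, 0]) cylinder(h = 344, r = 13);


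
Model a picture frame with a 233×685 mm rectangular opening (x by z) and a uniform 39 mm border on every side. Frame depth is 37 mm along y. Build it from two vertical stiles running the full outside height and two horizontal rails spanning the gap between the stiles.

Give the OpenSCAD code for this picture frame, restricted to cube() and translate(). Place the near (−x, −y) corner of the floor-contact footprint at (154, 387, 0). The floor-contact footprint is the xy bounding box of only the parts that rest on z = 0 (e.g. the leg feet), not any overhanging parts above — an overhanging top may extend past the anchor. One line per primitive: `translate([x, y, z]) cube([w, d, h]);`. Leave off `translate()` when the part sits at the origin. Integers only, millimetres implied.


translate([154, 387, 0]) cube([39, 37, 763]);
translate([426, 387, 0]) cube([39, 37, 763]);
translate([193, 387, 0]) cube([233, 37, 39]);
translate([193, 387, 724]) cube([233, 37, 39]);


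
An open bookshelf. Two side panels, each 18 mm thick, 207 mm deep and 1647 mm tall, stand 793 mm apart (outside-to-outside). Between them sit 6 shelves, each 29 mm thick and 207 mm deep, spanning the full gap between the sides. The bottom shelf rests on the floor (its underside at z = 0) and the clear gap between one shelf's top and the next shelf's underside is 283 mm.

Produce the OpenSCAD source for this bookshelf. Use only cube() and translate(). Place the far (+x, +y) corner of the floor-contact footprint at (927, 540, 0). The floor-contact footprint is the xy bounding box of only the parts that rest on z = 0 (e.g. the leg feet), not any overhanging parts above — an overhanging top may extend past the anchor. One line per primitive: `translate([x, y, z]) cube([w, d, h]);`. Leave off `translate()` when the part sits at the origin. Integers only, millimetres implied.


translate([134, 333, 0]) cube([18, 207, 1647]);
translate([909, 333, 0]) cube([18, 207, 1647]);
translate([152, 333, 0]) cube([757, 207, 29]);
translate([152, 333, 312]) cube([757, 207, 29]);
translate([152, 333, 624]) cube([757, 207, 29]);
translate([152, 333, 936]) cube([757, 207, 29]);
translate([152, 333, 1248]) cube([757, 207, 29]);
translate([152, 333, 1560]) cube([757, 207, 29]);


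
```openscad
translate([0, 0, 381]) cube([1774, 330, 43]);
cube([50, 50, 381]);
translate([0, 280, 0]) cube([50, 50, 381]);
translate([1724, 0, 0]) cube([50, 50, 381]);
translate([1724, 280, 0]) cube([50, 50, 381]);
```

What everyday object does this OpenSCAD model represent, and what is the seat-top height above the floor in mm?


A bench. The seat-top height is 424 mm.

A long slab on four corner posts — a bench. The slab sits at z = 381 with thickness 43, so the top is 381 + 43 = 424 mm.


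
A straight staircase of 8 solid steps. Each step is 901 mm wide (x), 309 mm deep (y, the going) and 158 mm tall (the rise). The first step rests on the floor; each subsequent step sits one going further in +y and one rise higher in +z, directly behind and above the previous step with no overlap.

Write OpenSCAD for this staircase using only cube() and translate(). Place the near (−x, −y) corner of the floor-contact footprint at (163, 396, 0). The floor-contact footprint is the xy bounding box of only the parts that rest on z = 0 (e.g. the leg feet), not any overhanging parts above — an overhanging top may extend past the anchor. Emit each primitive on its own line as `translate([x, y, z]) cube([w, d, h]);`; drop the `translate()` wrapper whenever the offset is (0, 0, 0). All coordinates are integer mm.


translate([163, 396, 0]) cube([901, 309, 158]);
translate([163, 705, 158]) cube([901, 309, 158]);
translate([163, 1014, 316]) cube([901, 309, 158]);
translate([163, 1323, 474]) cube([901, 309, 158]);
translate([163, 1632, 632]) cube([901, 309, 158]);
translate([163, 1941, 790]) cube([901, 309, 158]);
translate([163, 2250, 948]) cube([901, 309, 158]);
translate([163, 2559, 1106]) cube([901, 309, 158]);


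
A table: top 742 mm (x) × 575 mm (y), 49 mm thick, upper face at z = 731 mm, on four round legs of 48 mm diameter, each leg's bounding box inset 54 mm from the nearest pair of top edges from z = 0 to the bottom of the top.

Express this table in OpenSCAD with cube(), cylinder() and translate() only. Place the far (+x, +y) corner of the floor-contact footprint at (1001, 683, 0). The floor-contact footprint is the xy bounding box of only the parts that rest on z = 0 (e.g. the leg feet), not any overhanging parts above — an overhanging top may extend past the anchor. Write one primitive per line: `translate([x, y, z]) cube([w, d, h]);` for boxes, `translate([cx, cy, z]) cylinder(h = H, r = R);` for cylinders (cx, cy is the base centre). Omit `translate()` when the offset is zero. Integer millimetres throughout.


translate([313, 162, 682]) cube([742, 575, 49]);
translate([391, 240, 0]) cylinder(h = 682, r = 24);
translate([977, 240, 0]) cylinder(h = 682, r = 24);
translate([391, 659, 0]) cylinder(h = 682, r = 24);
translate([977, 659, 0]) cylinder(h = 682, r = 24);


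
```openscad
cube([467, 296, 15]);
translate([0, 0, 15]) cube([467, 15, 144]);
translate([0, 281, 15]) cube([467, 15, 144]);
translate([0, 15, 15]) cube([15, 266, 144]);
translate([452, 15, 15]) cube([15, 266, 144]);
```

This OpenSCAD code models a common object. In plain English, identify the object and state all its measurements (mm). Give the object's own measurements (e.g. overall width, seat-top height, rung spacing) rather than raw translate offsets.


An open-topped rectangular box: outside dimensions 467×296×159 mm, with a uniform wall and base thickness of 15 mm. The base is a full 467×296 slab on the floor; four walls sit on top of the base. The front and back walls (the −y and +y sides) span the full width; the two side walls fit between them.


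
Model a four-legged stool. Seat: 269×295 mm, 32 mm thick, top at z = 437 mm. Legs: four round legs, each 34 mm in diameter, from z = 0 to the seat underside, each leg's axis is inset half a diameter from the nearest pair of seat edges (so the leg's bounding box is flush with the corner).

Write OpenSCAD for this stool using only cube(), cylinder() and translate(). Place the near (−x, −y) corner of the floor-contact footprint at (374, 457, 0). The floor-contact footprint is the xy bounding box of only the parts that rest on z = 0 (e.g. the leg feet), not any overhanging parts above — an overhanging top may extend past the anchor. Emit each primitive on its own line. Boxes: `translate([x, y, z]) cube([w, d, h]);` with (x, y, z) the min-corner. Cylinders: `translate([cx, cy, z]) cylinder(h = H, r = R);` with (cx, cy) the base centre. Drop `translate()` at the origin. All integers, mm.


translate([374, 457, 405]) cube([269, 295, 32]);
translate([391, 474, 0]) cylinder(h = 405, r = 17);
translate([626, 474, 0]) cylinder(h = 405, r = 17);
translate([391, 735, 0]) cylinder(h = 405, r = 17);
translate([626, 735, 0]) cylinder(h = 405, r = 17);


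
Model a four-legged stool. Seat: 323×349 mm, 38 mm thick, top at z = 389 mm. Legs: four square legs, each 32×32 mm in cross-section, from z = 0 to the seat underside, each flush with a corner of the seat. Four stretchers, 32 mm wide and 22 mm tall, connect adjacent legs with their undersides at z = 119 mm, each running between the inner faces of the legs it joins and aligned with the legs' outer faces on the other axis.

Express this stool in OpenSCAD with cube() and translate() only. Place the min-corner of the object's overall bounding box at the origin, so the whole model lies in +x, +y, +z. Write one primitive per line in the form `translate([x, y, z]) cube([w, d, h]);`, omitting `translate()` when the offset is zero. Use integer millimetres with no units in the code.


translate([0, 0, 351]) cube([323, 349, 38]);
cube([32, 32, 351]);
translate([291, 0, 0]) cube([32, 32, 351]);
translate([0, 317, 0]) cube([32, 32, 351]);
translate([291, 317, 0]) cube([32, 32, 351]);
translate([32, 0, 119]) cube([259, 32, 22]);
translate([32, 317, 119]) cube([259, 32, 22]);
translate([0, 32, 119]) cube([32, 285, 22]);
translate([291, 32, 119]) cube([32, 285, 22]);


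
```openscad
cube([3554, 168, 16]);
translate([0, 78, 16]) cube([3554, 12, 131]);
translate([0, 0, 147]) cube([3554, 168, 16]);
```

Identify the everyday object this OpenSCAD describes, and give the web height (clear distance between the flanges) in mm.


An I-beam. The web height is 131 mm.

Two wide flanges with a thin centred web — an I-beam. Overall 163 mm minus two 16 mm flanges gives a web of 163 − 2·16 = 131 mm.


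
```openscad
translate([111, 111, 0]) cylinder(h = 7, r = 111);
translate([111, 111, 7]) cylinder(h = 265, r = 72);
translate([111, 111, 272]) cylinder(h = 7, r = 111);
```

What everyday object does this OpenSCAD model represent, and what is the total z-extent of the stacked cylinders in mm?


A spool. The overall height is 279 mm.

Three coaxial cylinders, large–small–large — a spool. Two 7 mm flanges and a 265 mm core give 7 + 265 + 7 = 279 mm.


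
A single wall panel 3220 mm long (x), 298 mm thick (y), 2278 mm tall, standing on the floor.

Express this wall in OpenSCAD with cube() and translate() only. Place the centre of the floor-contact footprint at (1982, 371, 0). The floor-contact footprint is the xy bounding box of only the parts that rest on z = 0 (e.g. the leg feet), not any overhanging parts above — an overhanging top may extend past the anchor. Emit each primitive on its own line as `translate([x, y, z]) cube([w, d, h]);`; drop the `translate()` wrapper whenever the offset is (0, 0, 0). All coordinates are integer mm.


translate([372, 222, 0]) cube([3220, 298, 2278]);
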